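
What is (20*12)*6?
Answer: 1440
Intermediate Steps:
(20*12)*6 = 240*6 = 1440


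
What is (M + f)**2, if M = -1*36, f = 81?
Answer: 2025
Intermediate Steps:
M = -36
(M + f)**2 = (-36 + 81)**2 = 45**2 = 2025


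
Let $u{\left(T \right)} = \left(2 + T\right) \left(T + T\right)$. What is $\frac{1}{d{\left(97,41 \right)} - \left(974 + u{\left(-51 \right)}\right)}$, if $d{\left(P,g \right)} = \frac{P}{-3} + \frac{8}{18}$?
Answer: $- \frac{9}{54035} \approx -0.00016656$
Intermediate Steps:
$u{\left(T \right)} = 2 T \left(2 + T\right)$ ($u{\left(T \right)} = \left(2 + T\right) 2 T = 2 T \left(2 + T\right)$)
$d{\left(P,g \right)} = \frac{4}{9} - \frac{P}{3}$ ($d{\left(P,g \right)} = P \left(- \frac{1}{3}\right) + 8 \cdot \frac{1}{18} = - \frac{P}{3} + \frac{4}{9} = \frac{4}{9} - \frac{P}{3}$)
$\frac{1}{d{\left(97,41 \right)} - \left(974 + u{\left(-51 \right)}\right)} = \frac{1}{\left(\frac{4}{9} - \frac{97}{3}\right) - \left(974 + 2 \left(-51\right) \left(2 - 51\right)\right)} = \frac{1}{\left(\frac{4}{9} - \frac{97}{3}\right) - \left(974 + 2 \left(-51\right) \left(-49\right)\right)} = \frac{1}{- \frac{287}{9} - 5972} = \frac{1}{- \frac{54035}{9}} = - \frac{9}{54035}$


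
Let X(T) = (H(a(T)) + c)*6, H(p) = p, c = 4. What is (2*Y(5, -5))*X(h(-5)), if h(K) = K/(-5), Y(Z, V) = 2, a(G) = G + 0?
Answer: 120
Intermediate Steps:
a(G) = G
h(K) = -K/5 (h(K) = K*(-1/5) = -K/5)
X(T) = 24 + 6*T (X(T) = (T + 4)*6 = (4 + T)*6 = 24 + 6*T)
(2*Y(5, -5))*X(h(-5)) = (2*2)*(24 + 6*(-1/5*(-5))) = 4*(24 + 6*1) = 4*(24 + 6) = 4*30 = 120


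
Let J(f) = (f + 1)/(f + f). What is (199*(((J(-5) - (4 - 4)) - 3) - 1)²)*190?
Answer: 2450088/5 ≈ 4.9002e+5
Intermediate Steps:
J(f) = (1 + f)/(2*f) (J(f) = (1 + f)/((2*f)) = (1 + f)*(1/(2*f)) = (1 + f)/(2*f))
(199*(((J(-5) - (4 - 4)) - 3) - 1)²)*190 = (199*((((½)*(1 - 5)/(-5) - (4 - 4)) - 3) - 1)²)*190 = (199*((((½)*(-⅕)*(-4) - 1*0) - 3) - 1)²)*190 = (199*(((⅖ + 0) - 3) - 1)²)*190 = (199*((⅖ - 3) - 1)²)*190 = (199*(-13/5 - 1)²)*190 = (199*(-18/5)²)*190 = (199*(324/25))*190 = (64476/25)*190 = 2450088/5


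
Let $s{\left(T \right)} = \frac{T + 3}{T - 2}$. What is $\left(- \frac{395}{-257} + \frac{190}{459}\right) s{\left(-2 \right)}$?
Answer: $- \frac{230135}{471852} \approx -0.48773$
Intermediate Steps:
$s{\left(T \right)} = \frac{3 + T}{-2 + T}$
$\left(- \frac{395}{-257} + \frac{190}{459}\right) s{\left(-2 \right)} = \left(- \frac{395}{-257} + \frac{190}{459}\right) \frac{3 - 2}{-2 - 2} = \left(\left(-395\right) \left(- \frac{1}{257}\right) + 190 \cdot \frac{1}{459}\right) \frac{1}{-4} \cdot 1 = \left(\frac{395}{257} + \frac{190}{459}\right) \left(\left(- \frac{1}{4}\right) 1\right) = \frac{230135}{117963} \left(- \frac{1}{4}\right) = - \frac{230135}{471852}$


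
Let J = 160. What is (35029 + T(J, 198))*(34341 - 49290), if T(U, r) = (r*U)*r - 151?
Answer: -94291086582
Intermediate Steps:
T(U, r) = -151 + U*r² (T(U, r) = (U*r)*r - 151 = U*r² - 151 = -151 + U*r²)
(35029 + T(J, 198))*(34341 - 49290) = (35029 + (-151 + 160*198²))*(34341 - 49290) = (35029 + (-151 + 160*39204))*(-14949) = (35029 + (-151 + 6272640))*(-14949) = (35029 + 6272489)*(-14949) = 6307518*(-14949) = -94291086582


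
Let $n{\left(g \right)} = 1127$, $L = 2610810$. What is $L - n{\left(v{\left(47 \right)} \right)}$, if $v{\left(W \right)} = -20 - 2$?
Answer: $2609683$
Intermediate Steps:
$v{\left(W \right)} = -22$ ($v{\left(W \right)} = -20 - 2 = -22$)
$L - n{\left(v{\left(47 \right)} \right)} = 2610810 - 1127 = 2609683$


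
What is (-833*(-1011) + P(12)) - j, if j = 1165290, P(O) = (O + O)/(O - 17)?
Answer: -1615659/5 ≈ -3.2313e+5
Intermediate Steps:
P(O) = 2*O/(-17 + O) (P(O) = (2*O)/(-17 + O) = 2*O/(-17 + O))
(-833*(-1011) + P(12)) - j = (-833*(-1011) + 2*12/(-17 + 12)) - 1*1165290 = (842163 + 2*12/(-5)) - 1165290 = (842163 + 2*12*(-⅕)) - 1165290 = (842163 - 24/5) - 1165290 = 4210791/5 - 1165290 = -1615659/5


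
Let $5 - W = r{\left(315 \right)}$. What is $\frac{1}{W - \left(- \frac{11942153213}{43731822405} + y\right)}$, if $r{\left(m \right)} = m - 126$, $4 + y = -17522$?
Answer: $\frac{43731822405}{758409206300723} \approx 5.7663 \cdot 10^{-5}$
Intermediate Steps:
$y = -17526$ ($y = -4 - 17522 = -17526$)
$r{\left(m \right)} = -126 + m$ ($r{\left(m \right)} = m - 126 = -126 + m$)
$W = -184$ ($W = 5 - \left(-126 + 315\right) = 5 - 189 = -184$)
$\frac{1}{W - \left(- \frac{11942153213}{43731822405} + y\right)} = \frac{1}{-184 + \left(\left(\frac{75629}{233265} - \frac{9588}{187477}\right) - -17526\right)} = \frac{1}{-184 + \left(\left(75629 \cdot \frac{1}{233265} - \frac{9588}{187477}\right) + 17526\right)} = \frac{1}{-184 + \left(\left(\frac{75629}{233265} - \frac{9588}{187477}\right) + 17526\right)} = \frac{1}{-184 + \left(\frac{11942153213}{43731822405} + 17526\right)} = \frac{1}{-184 + \frac{766455861623243}{43731822405}} = \frac{1}{\frac{758409206300723}{43731822405}} = \frac{43731822405}{758409206300723}$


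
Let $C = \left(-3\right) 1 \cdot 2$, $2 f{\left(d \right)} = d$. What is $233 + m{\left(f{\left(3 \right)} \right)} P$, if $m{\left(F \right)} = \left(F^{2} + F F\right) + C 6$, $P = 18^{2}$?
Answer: $-9973$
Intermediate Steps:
$f{\left(d \right)} = \frac{d}{2}$
$P = 324$
$C = -6$ ($C = \left(-3\right) 2 = -6$)
$m{\left(F \right)} = -36 + 2 F^{2}$ ($m{\left(F \right)} = \left(F^{2} + F F\right) - 36 = \left(F^{2} + F^{2}\right) - 36 = 2 F^{2} - 36 = -36 + 2 F^{2}$)
$233 + m{\left(f{\left(3 \right)} \right)} P = 233 + \left(-36 + 2 \left(\frac{1}{2} \cdot 3\right)^{2}\right) 324 = 233 + \left(-36 + 2 \left(\frac{3}{2}\right)^{2}\right) 324 = 233 + \left(-36 + 2 \cdot \frac{9}{4}\right) 324 = 233 + \left(-36 + \frac{9}{2}\right) 324 = 233 - 10206 = -9973$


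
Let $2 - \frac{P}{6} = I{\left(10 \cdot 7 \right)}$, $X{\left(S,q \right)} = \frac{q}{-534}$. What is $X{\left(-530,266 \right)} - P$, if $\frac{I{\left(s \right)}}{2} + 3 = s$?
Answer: $\frac{211331}{267} \approx 791.5$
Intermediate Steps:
$I{\left(s \right)} = -6 + 2 s$
$X{\left(S,q \right)} = - \frac{q}{534}$ ($X{\left(S,q \right)} = q \left(- \frac{1}{534}\right) = - \frac{q}{534}$)
$P = -792$ ($P = 12 - 6 \left(-6 + 2 \cdot 10 \cdot 7\right) = 12 - 6 \left(-6 + 2 \cdot 70\right) = 12 - 6 \left(-6 + 140\right) = 12 - 804 = -792$)
$X{\left(-530,266 \right)} - P = \left(- \frac{1}{534}\right) 266 - -792 = - \frac{133}{267} + 792 = \frac{211331}{267}$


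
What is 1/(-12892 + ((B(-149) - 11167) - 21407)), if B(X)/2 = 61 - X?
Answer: -1/45046 ≈ -2.2200e-5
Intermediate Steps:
B(X) = 122 - 2*X (B(X) = 2*(61 - X) = 122 - 2*X)
1/(-12892 + ((B(-149) - 11167) - 21407)) = 1/(-12892 + (((122 - 2*(-149)) - 11167) - 21407)) = 1/(-12892 + (((122 + 298) - 11167) - 21407)) = 1/(-12892 + ((420 - 11167) - 21407)) = 1/(-12892 + (-10747 - 21407)) = 1/(-12892 - 32154) = 1/(-45046) = -1/45046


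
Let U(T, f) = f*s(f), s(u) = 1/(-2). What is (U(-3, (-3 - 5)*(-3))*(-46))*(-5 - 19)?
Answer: -13248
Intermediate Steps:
s(u) = -½
U(T, f) = -f/2 (U(T, f) = f*(-½) = -f/2)
(U(-3, (-3 - 5)*(-3))*(-46))*(-5 - 19) = (-(-3 - 5)*(-3)/2*(-46))*(-5 - 19) = (-(-4)*(-3)*(-46))*(-24) = (-½*24*(-46))*(-24) = -12*(-46)*(-24) = 552*(-24) = -13248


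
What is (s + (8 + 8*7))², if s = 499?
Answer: 316969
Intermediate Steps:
(s + (8 + 8*7))² = (499 + (8 + 8*7))² = (499 + (8 + 56))² = (499 + 64)² = 563² = 316969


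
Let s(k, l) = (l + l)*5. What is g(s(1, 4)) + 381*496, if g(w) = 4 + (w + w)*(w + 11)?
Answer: 193060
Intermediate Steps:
s(k, l) = 10*l (s(k, l) = (2*l)*5 = 10*l)
g(w) = 4 + 2*w*(11 + w) (g(w) = 4 + (2*w)*(11 + w) = 4 + 2*w*(11 + w))
g(s(1, 4)) + 381*496 = (4 + 2*(10*4)**2 + 22*(10*4)) + 381*496 = (4 + 2*40**2 + 22*40) + 188976 = (4 + 2*1600 + 880) + 188976 = (4 + 3200 + 880) + 188976 = 4084 + 188976 = 193060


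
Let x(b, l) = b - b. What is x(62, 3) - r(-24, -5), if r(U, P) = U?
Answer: 24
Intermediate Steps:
x(b, l) = 0
x(62, 3) - r(-24, -5) = 0 - 1*(-24) = 0 + 24 = 24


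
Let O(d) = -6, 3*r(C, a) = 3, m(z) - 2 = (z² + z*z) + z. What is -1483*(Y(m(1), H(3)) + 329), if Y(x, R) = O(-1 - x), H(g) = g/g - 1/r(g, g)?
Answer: -479009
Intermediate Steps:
m(z) = 2 + z + 2*z² (m(z) = 2 + ((z² + z*z) + z) = 2 + ((z² + z²) + z) = 2 + (2*z² + z) = 2 + (z + 2*z²) = 2 + z + 2*z²)
r(C, a) = 1 (r(C, a) = (⅓)*3 = 1)
H(g) = 0 (H(g) = g/g - 1/1 = 1 - 1*1 = 1 - 1 = 0)
Y(x, R) = -6
-1483*(Y(m(1), H(3)) + 329) = -1483*(-6 + 329) = -1483*323 = -479009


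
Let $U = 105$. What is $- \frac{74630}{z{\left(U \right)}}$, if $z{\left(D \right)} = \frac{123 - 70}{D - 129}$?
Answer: $\frac{1791120}{53} \approx 33795.0$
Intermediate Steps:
$z{\left(D \right)} = \frac{53}{-129 + D}$
$- \frac{74630}{z{\left(U \right)}} = - \frac{74630}{53 \frac{1}{-129 + 105}} = - \frac{74630}{53 \frac{1}{-24}} = - \frac{74630}{53 \left(- \frac{1}{24}\right)} = - \frac{74630}{- \frac{53}{24}} = \left(-74630\right) \left(- \frac{24}{53}\right) = \frac{1791120}{53}$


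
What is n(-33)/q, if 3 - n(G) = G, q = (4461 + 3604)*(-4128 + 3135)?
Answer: -12/2669515 ≈ -4.4952e-6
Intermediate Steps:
q = -8008545 (q = 8065*(-993) = -8008545)
n(G) = 3 - G
n(-33)/q = (3 - 1*(-33))/(-8008545) = (3 + 33)*(-1/8008545) = 36*(-1/8008545) = -12/2669515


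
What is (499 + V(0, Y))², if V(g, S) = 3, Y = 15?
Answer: 252004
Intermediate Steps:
(499 + V(0, Y))² = (499 + 3)² = 502² = 252004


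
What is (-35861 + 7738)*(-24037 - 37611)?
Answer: 1733726704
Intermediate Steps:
(-35861 + 7738)*(-24037 - 37611) = -28123*(-61648) = 1733726704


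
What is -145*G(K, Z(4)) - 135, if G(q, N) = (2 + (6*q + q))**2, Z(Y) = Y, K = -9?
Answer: -539680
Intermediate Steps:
G(q, N) = (2 + 7*q)**2
-145*G(K, Z(4)) - 135 = -145*(2 + 7*(-9))**2 - 135 = -145*(2 - 63)**2 - 135 = -145*(-61)**2 - 135 = -145*3721 - 135 = -539545 - 135 = -539680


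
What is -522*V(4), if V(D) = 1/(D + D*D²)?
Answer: -261/34 ≈ -7.6765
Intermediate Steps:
V(D) = 1/(D + D³)
-522*V(4) = -522/(4 + 4³) = -522/(4 + 64) = -522/68 = -522*1/68 = -261/34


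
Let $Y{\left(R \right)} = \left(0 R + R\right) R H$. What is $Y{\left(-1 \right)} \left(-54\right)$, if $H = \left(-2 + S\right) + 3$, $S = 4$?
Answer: $-270$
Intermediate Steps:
$H = 5$ ($H = \left(-2 + 4\right) + 3 = 2 + 3 = 5$)
$Y{\left(R \right)} = 5 R^{2}$ ($Y{\left(R \right)} = \left(0 R + R\right) R 5 = \left(0 + R\right) R 5 = R R 5 = R^{2} \cdot 5 = 5 R^{2}$)
$Y{\left(-1 \right)} \left(-54\right) = 5 \left(-1\right)^{2} \left(-54\right) = 5 \cdot 1 \left(-54\right) = 5 \left(-54\right) = -270$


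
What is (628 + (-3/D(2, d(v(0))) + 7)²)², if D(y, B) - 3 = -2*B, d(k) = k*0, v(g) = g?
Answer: 440896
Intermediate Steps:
d(k) = 0
D(y, B) = 3 - 2*B
(628 + (-3/D(2, d(v(0))) + 7)²)² = (628 + (-3/(3 - 2*0) + 7)²)² = (628 + (-3/(3 + 0) + 7)²)² = (628 + (-3/3 + 7)²)² = (628 + (-3*⅓ + 7)²)² = (628 + (-1 + 7)²)² = (628 + 6²)² = (628 + 36)² = 664² = 440896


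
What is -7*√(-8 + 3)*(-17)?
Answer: 119*I*√5 ≈ 266.09*I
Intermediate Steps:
-7*√(-8 + 3)*(-17) = -7*I*√5*(-17) = 119*I*√5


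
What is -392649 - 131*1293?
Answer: -562032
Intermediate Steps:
-392649 - 131*1293 = -392649 - 1*169383 = -392649 - 169383 = -562032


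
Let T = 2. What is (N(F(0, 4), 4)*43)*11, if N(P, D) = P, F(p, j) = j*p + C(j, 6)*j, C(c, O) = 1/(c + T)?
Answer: 946/3 ≈ 315.33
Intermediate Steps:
C(c, O) = 1/(2 + c) (C(c, O) = 1/(c + 2) = 1/(2 + c))
F(p, j) = j*p + j/(2 + j)
(N(F(0, 4), 4)*43)*11 = ((4*(1 + 0*(2 + 4))/(2 + 4))*43)*11 = ((4*(1 + 0*6)/6)*43)*11 = ((4*(⅙)*(1 + 0))*43)*11 = ((4*(⅙)*1)*43)*11 = ((⅔)*43)*11 = (86/3)*11 = 946/3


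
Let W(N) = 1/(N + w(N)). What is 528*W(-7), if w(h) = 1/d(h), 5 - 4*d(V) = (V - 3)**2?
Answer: -16720/223 ≈ -74.978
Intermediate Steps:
d(V) = 5/4 - (-3 + V)**2/4 (d(V) = 5/4 - (V - 3)**2/4 = 5/4 - (-3 + V)**2/4)
w(h) = 1/(5/4 - (-3 + h)**2/4)
W(N) = 1/(N - 4/(-5 + (-3 + N)**2))
528*W(-7) = 528*((-5 + (-3 - 7)**2)/(-4 - 7*(-5 + (-3 - 7)**2))) = 528*((-5 + (-10)**2)/(-4 - 7*(-5 + (-10)**2))) = 528*((-5 + 100)/(-4 - 7*(-5 + 100))) = 528*(95/(-4 - 7*95)) = 528*(95/(-4 - 665)) = 528*(95/(-669)) = 528*(-1/669*95) = 528*(-95/669) = -16720/223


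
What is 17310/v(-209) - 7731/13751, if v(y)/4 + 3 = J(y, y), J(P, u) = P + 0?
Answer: -122292849/5830424 ≈ -20.975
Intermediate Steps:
J(P, u) = P
v(y) = -12 + 4*y
17310/v(-209) - 7731/13751 = 17310/(-12 + 4*(-209)) - 7731/13751 = 17310/(-12 - 836) - 7731*1/13751 = 17310/(-848) - 7731/13751 = 17310*(-1/848) - 7731/13751 = -8655/424 - 7731/13751 = -122292849/5830424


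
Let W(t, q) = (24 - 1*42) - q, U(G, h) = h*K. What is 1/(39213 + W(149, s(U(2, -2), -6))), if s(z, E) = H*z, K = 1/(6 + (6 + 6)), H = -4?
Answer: 9/352751 ≈ 2.5514e-5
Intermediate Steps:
K = 1/18 (K = 1/(6 + 12) = 1/18 ≈ 0.055556)
U(G, h) = h/18 (U(G, h) = h*(1/18) = h/18)
s(z, E) = -4*z
W(t, q) = -18 - q (W(t, q) = (24 - 42) - q = -18 - q)
1/(39213 + W(149, s(U(2, -2), -6))) = 1/(39213 + (-18 - (-4)*(1/18)*(-2))) = 1/(39213 + (-18 - (-4)*(-1)/9)) = 1/(39213 + (-18 - 1*4/9)) = 1/(39213 + (-18 - 4/9)) = 1/(39213 - 166/9) = 1/(352751/9) = 9/352751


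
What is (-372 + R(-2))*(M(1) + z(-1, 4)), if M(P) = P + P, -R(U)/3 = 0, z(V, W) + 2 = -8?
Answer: 2976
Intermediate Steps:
z(V, W) = -10 (z(V, W) = -2 - 8 = -10)
R(U) = 0 (R(U) = -3*0 = 0)
M(P) = 2*P
(-372 + R(-2))*(M(1) + z(-1, 4)) = (-372 + 0)*(2*1 - 10) = -372*(2 - 10) = -372*(-8) = 2976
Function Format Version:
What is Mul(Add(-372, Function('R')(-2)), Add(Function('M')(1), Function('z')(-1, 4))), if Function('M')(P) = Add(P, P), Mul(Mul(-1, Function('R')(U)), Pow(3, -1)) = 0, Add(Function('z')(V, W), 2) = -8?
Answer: 2976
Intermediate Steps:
Function('z')(V, W) = -10 (Function('z')(V, W) = Add(-2, -8) = -10)
Function('R')(U) = 0 (Function('R')(U) = Mul(-3, 0) = 0)
Function('M')(P) = Mul(2, P)
Mul(Add(-372, Function('R')(-2)), Add(Function('M')(1), Function('z')(-1, 4))) = Mul(Add(-372, 0), Add(Mul(2, 1), -10)) = Mul(-372, Add(2, -10)) = Mul(-372, -8) = 2976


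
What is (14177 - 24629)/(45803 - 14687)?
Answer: -871/2593 ≈ -0.33590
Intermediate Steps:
(14177 - 24629)/(45803 - 14687) = -10452/31116 = -10452*1/31116 = -871/2593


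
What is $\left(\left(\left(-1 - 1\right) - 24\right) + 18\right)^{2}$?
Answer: $64$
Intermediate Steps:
$\left(\left(\left(-1 - 1\right) - 24\right) + 18\right)^{2} = \left(\left(-2 - 24\right) + 18\right)^{2} = \left(-26 + 18\right)^{2} = \left(-8\right)^{2} = 64$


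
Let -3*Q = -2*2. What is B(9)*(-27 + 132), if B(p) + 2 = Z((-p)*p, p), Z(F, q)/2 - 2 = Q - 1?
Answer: 280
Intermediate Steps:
Q = 4/3 (Q = -(-2)*2/3 = -⅓*(-4) = 4/3 ≈ 1.3333)
Z(F, q) = 14/3 (Z(F, q) = 4 + 2*(4/3 - 1) = 4 + 2*(⅓) = 4 + ⅔ = 14/3)
B(p) = 8/3 (B(p) = -2 + 14/3 = 8/3)
B(9)*(-27 + 132) = 8*(-27 + 132)/3 = (8/3)*105 = 280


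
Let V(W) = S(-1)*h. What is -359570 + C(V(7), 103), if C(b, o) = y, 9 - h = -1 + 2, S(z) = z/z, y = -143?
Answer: -359713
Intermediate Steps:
S(z) = 1
h = 8 (h = 9 - (-1 + 2) = 9 - 1*1 = 9 - 1 = 8)
V(W) = 8 (V(W) = 1*8 = 8)
C(b, o) = -143
-359570 + C(V(7), 103) = -359570 - 143 = -359713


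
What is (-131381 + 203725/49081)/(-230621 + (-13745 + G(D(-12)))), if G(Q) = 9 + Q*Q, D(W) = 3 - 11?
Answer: 6448107136/11990144733 ≈ 0.53778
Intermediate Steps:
D(W) = -8
G(Q) = 9 + Q**2
(-131381 + 203725/49081)/(-230621 + (-13745 + G(D(-12)))) = (-131381 + 203725/49081)/(-230621 + (-13745 + (9 + (-8)**2))) = (-131381 + 203725*(1/49081))/(-230621 + (-13745 + (9 + 64))) = (-131381 + 203725/49081)/(-230621 + (-13745 + 73)) = -6448107136/(49081*(-230621 - 13672)) = -6448107136/49081/(-244293) = -6448107136/49081*(-1/244293) = 6448107136/11990144733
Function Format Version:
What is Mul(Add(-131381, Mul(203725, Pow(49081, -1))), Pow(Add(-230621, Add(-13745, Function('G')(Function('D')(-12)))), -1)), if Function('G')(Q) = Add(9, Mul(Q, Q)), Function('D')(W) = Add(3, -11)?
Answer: Rational(6448107136, 11990144733) ≈ 0.53778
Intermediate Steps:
Function('D')(W) = -8
Function('G')(Q) = Add(9, Pow(Q, 2))
Mul(Add(-131381, Mul(203725, Pow(49081, -1))), Pow(Add(-230621, Add(-13745, Function('G')(Function('D')(-12)))), -1)) = Mul(Add(-131381, Mul(203725, Pow(49081, -1))), Pow(Add(-230621, Add(-13745, Add(9, Pow(-8, 2)))), -1)) = Mul(Add(-131381, Mul(203725, Rational(1, 49081))), Pow(Add(-230621, Add(-13745, Add(9, 64))), -1)) = Mul(Add(-131381, Rational(203725, 49081)), Pow(Add(-230621, Add(-13745, 73)), -1)) = Mul(Rational(-6448107136, 49081), Pow(Add(-230621, -13672), -1)) = Mul(Rational(-6448107136, 49081), Pow(-244293, -1)) = Mul(Rational(-6448107136, 49081), Rational(-1, 244293)) = Rational(6448107136, 11990144733)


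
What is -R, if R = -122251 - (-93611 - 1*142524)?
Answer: -113884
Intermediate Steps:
R = 113884 (R = -122251 - (-93611 - 142524) = -122251 - 1*(-236135) = -122251 + 236135 = 113884)
-R = -1*113884 = -113884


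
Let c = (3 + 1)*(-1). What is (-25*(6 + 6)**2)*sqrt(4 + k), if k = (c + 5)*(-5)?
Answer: -3600*I ≈ -3600.0*I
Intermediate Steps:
c = -4 (c = 4*(-1) = -4)
k = -5 (k = (-4 + 5)*(-5) = 1*(-5) = -5)
(-25*(6 + 6)**2)*sqrt(4 + k) = (-25*(6 + 6)**2)*sqrt(4 - 5) = (-25*12**2)*sqrt(-1) = (-25*144)*I = -3600*I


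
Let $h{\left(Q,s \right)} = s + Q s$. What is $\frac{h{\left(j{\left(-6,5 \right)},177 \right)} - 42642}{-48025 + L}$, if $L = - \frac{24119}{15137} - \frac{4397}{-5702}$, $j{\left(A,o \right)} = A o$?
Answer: $\frac{4123516337850}{4145165100499} \approx 0.99478$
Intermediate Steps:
$L = - \frac{70969149}{86311174}$ ($L = \left(-24119\right) \frac{1}{15137} - - \frac{4397}{5702} = - \frac{24119}{15137} + \frac{4397}{5702} = - \frac{70969149}{86311174} \approx -0.82225$)
$\frac{h{\left(j{\left(-6,5 \right)},177 \right)} - 42642}{-48025 + L} = \frac{177 \left(1 - 30\right) - 42642}{-48025 - \frac{70969149}{86311174}} = \frac{177 \left(1 - 30\right) - 42642}{- \frac{4145165100499}{86311174}} = \left(177 \left(-29\right) - 42642\right) \left(- \frac{86311174}{4145165100499}\right) = \left(-5133 - 42642\right) \left(- \frac{86311174}{4145165100499}\right) = \left(-47775\right) \left(- \frac{86311174}{4145165100499}\right) = \frac{4123516337850}{4145165100499}$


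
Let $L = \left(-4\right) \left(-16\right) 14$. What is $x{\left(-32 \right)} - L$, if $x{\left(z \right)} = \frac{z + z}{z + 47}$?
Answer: $- \frac{13504}{15} \approx -900.27$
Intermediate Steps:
$x{\left(z \right)} = \frac{2 z}{47 + z}$
$L = 896$ ($L = 64 \cdot 14 = 896$)
$x{\left(-32 \right)} - L = 2 \left(-32\right) \frac{1}{47 - 32} - 896 = 2 \left(-32\right) \frac{1}{15} - 896 = - \frac{64}{15} - 896 = - \frac{13504}{15}$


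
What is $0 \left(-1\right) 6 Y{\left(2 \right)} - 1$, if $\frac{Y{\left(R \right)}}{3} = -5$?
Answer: $-1$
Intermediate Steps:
$Y{\left(R \right)} = -15$ ($Y{\left(R \right)} = 3 \left(-5\right) = -15$)
$0 \left(-1\right) 6 Y{\left(2 \right)} - 1 = 0 \left(-1\right) 6 \left(-15\right) - 1 = 0 \cdot 6 \left(-15\right) - 1 = 0 \left(-15\right) - 1 = 0 - 1 = -1$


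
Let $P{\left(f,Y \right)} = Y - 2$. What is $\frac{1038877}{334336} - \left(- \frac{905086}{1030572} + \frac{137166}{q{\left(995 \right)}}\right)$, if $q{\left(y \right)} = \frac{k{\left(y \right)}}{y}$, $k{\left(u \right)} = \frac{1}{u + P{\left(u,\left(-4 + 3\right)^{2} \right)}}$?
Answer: $- \frac{11685772545842015175905}{86139330048} \approx -1.3566 \cdot 10^{11}$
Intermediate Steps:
$P{\left(f,Y \right)} = -2 + Y$ ($P{\left(f,Y \right)} = Y - 2 = -2 + Y$)
$k{\left(u \right)} = \frac{1}{-1 + u}$ ($k{\left(u \right)} = \frac{1}{u - \left(2 - \left(-4 + 3\right)^{2}\right)} = \frac{1}{u - \left(2 - \left(-1\right)^{2}\right)} = \frac{1}{u + \left(-2 + 1\right)} = \frac{1}{u - 1} = \frac{1}{-1 + u}$)
$q{\left(y \right)} = \frac{1}{y \left(-1 + y\right)}$ ($q{\left(y \right)} = \frac{1}{\left(-1 + y\right) y} = \frac{1}{y \left(-1 + y\right)}$)
$\frac{1038877}{334336} - \left(- \frac{905086}{1030572} + \frac{137166}{q{\left(995 \right)}}\right) = \frac{1038877}{334336} - \left(- \frac{905086}{1030572} + \frac{137166}{\frac{1}{995} \frac{1}{-1 + 995}}\right) = 1038877 \cdot \frac{1}{334336} - \left(\left(-905086\right) \frac{1}{1030572} + \frac{137166}{\frac{1}{995} \cdot \frac{1}{994}}\right) = \frac{1038877}{334336} - \left(- \frac{452543}{515286} + \frac{137166}{\frac{1}{995} \cdot \frac{1}{994}}\right) = \frac{1038877}{334336} - \left(- \frac{452543}{515286} + 137166 \frac{1}{\frac{1}{989030}}\right) = \frac{1038877}{334336} - \left(- \frac{452543}{515286} + 137166 \cdot 989030\right) = \frac{1038877}{334336} - \left(- \frac{452543}{515286} + 135661288980\right) = \frac{1038877}{334336} - \frac{69904362952895737}{515286} = - \frac{11685772545842015175905}{86139330048}$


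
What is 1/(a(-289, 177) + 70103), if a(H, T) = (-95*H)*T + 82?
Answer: 1/4929720 ≈ 2.0285e-7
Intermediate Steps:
a(H, T) = 82 - 95*H*T (a(H, T) = -95*H*T + 82 = 82 - 95*H*T)
1/(a(-289, 177) + 70103) = 1/((82 - 95*(-289)*177) + 70103) = 1/((82 + 4859535) + 70103) = 1/(4859617 + 70103) = 1/4929720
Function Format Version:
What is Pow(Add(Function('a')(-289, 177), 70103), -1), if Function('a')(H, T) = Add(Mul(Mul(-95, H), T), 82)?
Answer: Rational(1, 4929720) ≈ 2.0285e-7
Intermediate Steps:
Function('a')(H, T) = Add(82, Mul(-95, H, T)) (Function('a')(H, T) = Add(Mul(-95, H, T), 82) = Add(82, Mul(-95, H, T)))
Pow(Add(Function('a')(-289, 177), 70103), -1) = Pow(Add(Add(82, Mul(-95, -289, 177)), 70103), -1) = Pow(Add(Add(82, 4859535), 70103), -1) = Pow(Add(4859617, 70103), -1) = Pow(4929720, -1) = Rational(1, 4929720)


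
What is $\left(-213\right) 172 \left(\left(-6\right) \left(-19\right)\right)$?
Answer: $-4176504$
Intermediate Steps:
$\left(-213\right) 172 \left(\left(-6\right) \left(-19\right)\right) = \left(-36636\right) 114 = -4176504$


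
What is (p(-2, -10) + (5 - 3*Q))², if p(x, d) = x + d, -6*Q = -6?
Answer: 100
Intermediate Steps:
Q = 1 (Q = -⅙*(-6) = 1)
p(x, d) = d + x
(p(-2, -10) + (5 - 3*Q))² = ((-10 - 2) + (5 - 3*1))² = (-12 + (5 - 3))² = (-12 + 2)² = (-10)² = 100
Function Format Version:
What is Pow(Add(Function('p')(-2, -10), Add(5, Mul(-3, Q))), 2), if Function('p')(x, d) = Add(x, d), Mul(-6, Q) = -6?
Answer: 100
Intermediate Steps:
Q = 1 (Q = Mul(Rational(-1, 6), -6) = 1)
Function('p')(x, d) = Add(d, x)
Pow(Add(Function('p')(-2, -10), Add(5, Mul(-3, Q))), 2) = Pow(Add(Add(-10, -2), Add(5, Mul(-3, 1))), 2) = Pow(Add(-12, Add(5, -3)), 2) = Pow(Add(-12, 2), 2) = Pow(-10, 2) = 100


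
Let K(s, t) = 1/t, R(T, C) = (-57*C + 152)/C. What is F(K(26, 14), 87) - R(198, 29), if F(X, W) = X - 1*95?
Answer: -17527/406 ≈ -43.170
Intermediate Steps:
R(T, C) = (152 - 57*C)/C
F(X, W) = -95 + X (F(X, W) = X - 95 = -95 + X)
F(K(26, 14), 87) - R(198, 29) = (-95 + 1/14) - (-57 + 152/29) = (-95 + 1/14) - (-57 + 152*(1/29)) = -1329/14 - (-57 + 152/29) = -1329/14 - 1*(-1501/29) = -1329/14 + 1501/29 = -17527/406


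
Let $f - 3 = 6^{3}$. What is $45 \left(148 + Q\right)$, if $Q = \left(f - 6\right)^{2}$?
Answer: $2048265$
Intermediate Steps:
$f = 219$ ($f = 3 + 6^{3} = 3 + 216 = 219$)
$Q = 45369$ ($Q = \left(219 - 6\right)^{2} = 213^{2} = 45369$)
$45 \left(148 + Q\right) = 45 \left(148 + 45369\right) = 45 \cdot 45517 = 2048265$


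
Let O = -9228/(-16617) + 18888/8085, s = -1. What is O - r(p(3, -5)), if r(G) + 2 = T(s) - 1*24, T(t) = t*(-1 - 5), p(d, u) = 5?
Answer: 341715464/14927605 ≈ 22.892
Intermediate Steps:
T(t) = -6*t (T(t) = t*(-6) = -6*t)
r(G) = -20 (r(G) = -2 + (-6*(-1) - 1*24) = -2 + (6 - 24) = -2 - 18 = -20)
O = 43163364/14927605 (O = -9228*(-1/16617) + 18888*(1/8085) = 3076/5539 + 6296/2695 = 43163364/14927605 ≈ 2.8915)
O - r(p(3, -5)) = 43163364/14927605 - 1*(-20) = 43163364/14927605 + 20 = 341715464/14927605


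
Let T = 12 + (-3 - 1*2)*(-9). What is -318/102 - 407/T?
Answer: -9940/969 ≈ -10.258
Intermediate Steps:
T = 57 (T = 12 + (-3 - 2)*(-9) = 12 - 5*(-9) = 12 + 45 = 57)
-318/102 - 407/T = -318/102 - 407/57 = -318*1/102 - 407*1/57 = -53/17 - 407/57 = -9940/969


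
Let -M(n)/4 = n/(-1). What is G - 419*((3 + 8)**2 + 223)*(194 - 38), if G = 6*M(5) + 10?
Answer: -22485086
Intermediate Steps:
M(n) = 4*n (M(n) = -4*n/(-1) = -4*n*(-1) = -(-4)*n = 4*n)
G = 130 (G = 6*(4*5) + 10 = 6*20 + 10 = 120 + 10 = 130)
G - 419*((3 + 8)**2 + 223)*(194 - 38) = 130 - 419*((3 + 8)**2 + 223)*(194 - 38) = 130 - 419*(11**2 + 223)*156 = 130 - 419*(121 + 223)*156 = 130 - 144136*156 = 130 - 419*53664 = 130 - 22485216 = -22485086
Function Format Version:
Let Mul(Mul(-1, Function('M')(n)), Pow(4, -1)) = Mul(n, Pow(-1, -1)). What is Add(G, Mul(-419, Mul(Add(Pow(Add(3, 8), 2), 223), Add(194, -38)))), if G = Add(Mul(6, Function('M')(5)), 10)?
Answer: -22485086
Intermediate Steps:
Function('M')(n) = Mul(4, n) (Function('M')(n) = Mul(-4, Mul(n, Pow(-1, -1))) = Mul(-4, Mul(n, -1)) = Mul(-4, Mul(-1, n)) = Mul(4, n))
G = 130 (G = Add(Mul(6, Mul(4, 5)), 10) = Add(Mul(6, 20), 10) = Add(120, 10) = 130)
Add(G, Mul(-419, Mul(Add(Pow(Add(3, 8), 2), 223), Add(194, -38)))) = Add(130, Mul(-419, Mul(Add(Pow(Add(3, 8), 2), 223), Add(194, -38)))) = Add(130, Mul(-419, Mul(Add(Pow(11, 2), 223), 156))) = Add(130, Mul(-419, Mul(Add(121, 223), 156))) = Add(130, Mul(-419, Mul(344, 156))) = Add(130, Mul(-419, 53664)) = Add(130, -22485216) = -22485086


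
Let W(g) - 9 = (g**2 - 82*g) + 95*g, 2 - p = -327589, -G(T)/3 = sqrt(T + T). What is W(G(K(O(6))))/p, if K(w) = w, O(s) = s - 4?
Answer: -1/9927 ≈ -0.00010074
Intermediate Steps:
O(s) = -4 + s
G(T) = -3*sqrt(2)*sqrt(T) (G(T) = -3*sqrt(T + T) = -3*sqrt(2)*sqrt(T))
p = 327591 (p = 2 - 1*(-327589) = 2 + 327589 = 327591)
W(g) = 9 + g**2 + 13*g (W(g) = 9 + ((g**2 - 82*g) + 95*g) = 9 + (g**2 + 13*g) = 9 + g**2 + 13*g)
W(G(K(O(6))))/p = (9 + (-3*sqrt(2)*sqrt(-4 + 6))**2 + 13*(-3*sqrt(2)*sqrt(-4 + 6)))/327591 = (9 + (-3*sqrt(2)*sqrt(2))**2 + 13*(-3*sqrt(2)*sqrt(2)))*(1/327591) = (9 + (-6)**2 + 13*(-6))*(1/327591) = (9 + 36 - 78)*(1/327591) = -33*1/327591 = -1/9927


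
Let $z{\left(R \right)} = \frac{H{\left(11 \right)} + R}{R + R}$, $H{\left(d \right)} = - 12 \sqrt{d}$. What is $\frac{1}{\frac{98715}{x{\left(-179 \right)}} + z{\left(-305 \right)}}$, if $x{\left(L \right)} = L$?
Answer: $- \frac{6569040190450}{3619412649265081} - \frac{234540120 \sqrt{11}}{3619412649265081} \approx -0.0018152$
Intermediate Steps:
$z{\left(R \right)} = \frac{R - 12 \sqrt{11}}{2 R}$ ($z{\left(R \right)} = \frac{- 12 \sqrt{11} + R}{R + R} = \frac{R - 12 \sqrt{11}}{2 R}$)
$\frac{1}{\frac{98715}{x{\left(-179 \right)}} + z{\left(-305 \right)}} = \frac{1}{\frac{98715}{-179} + \frac{-305 - 12 \sqrt{11}}{2 \left(-305\right)}} = \frac{1}{98715 \left(- \frac{1}{179}\right) + \frac{1}{2} \left(- \frac{1}{305}\right) \left(-305 - 12 \sqrt{11}\right)} = \frac{1}{- \frac{98715}{179} + \left(\frac{1}{2} + \frac{6 \sqrt{11}}{305}\right)} = \frac{1}{- \frac{197251}{358} + \frac{6 \sqrt{11}}{305}}$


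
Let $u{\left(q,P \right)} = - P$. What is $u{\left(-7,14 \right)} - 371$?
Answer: $-385$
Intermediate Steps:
$u{\left(-7,14 \right)} - 371 = \left(-1\right) 14 - 371 = -14 - 371 = -385$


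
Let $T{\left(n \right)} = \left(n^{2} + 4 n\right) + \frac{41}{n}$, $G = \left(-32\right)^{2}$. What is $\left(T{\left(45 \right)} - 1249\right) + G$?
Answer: $\frac{89141}{45} \approx 1980.9$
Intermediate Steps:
$G = 1024$
$T{\left(n \right)} = n^{2} + 4 n + \frac{41}{n}$
$\left(T{\left(45 \right)} - 1249\right) + G = \left(\frac{41 + 45^{2} \left(4 + 45\right)}{45} - 1249\right) + 1024 = \left(\frac{41 + 2025 \cdot 49}{45} - 1249\right) + 1024 = \left(\frac{41 + 99225}{45} - 1249\right) + 1024 = \left(\frac{1}{45} \cdot 99266 - 1249\right) + 1024 = \left(\frac{99266}{45} - 1249\right) + 1024 = \frac{43061}{45} + 1024 = \frac{89141}{45}$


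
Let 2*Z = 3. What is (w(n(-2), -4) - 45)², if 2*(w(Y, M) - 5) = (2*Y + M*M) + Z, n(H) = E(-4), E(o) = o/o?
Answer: 14641/16 ≈ 915.06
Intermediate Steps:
Z = 3/2 (Z = (½)*3 = 3/2 ≈ 1.5000)
E(o) = 1
n(H) = 1
w(Y, M) = 23/4 + Y + M²/2 (w(Y, M) = 5 + ((2*Y + M*M) + 3/2)/2 = 5 + ((2*Y + M²) + 3/2)/2 = 5 + ((M² + 2*Y) + 3/2)/2 = 5 + (3/2 + M² + 2*Y)/2 = 5 + (¾ + Y + M²/2) = 23/4 + Y + M²/2)
(w(n(-2), -4) - 45)² = ((23/4 + 1 + (½)*(-4)²) - 45)² = ((23/4 + 1 + (½)*16) - 45)² = ((23/4 + 1 + 8) - 45)² = (59/4 - 45)² = (-121/4)² = 14641/16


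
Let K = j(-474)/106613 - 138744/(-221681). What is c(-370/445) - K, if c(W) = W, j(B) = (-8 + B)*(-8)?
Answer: -3141479382234/2103432804317 ≈ -1.4935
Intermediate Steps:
j(B) = 64 - 8*B
K = 15646716008/23634076453 (K = (64 - 8*(-474))/106613 - 138744/(-221681) = (64 + 3792)*(1/106613) - 138744*(-1/221681) = 3856*(1/106613) + 138744/221681 = 3856/106613 + 138744/221681 = 15646716008/23634076453 ≈ 0.66204)
c(-370/445) - K = -370/445 - 1*15646716008/23634076453 = -370*1/445 - 15646716008/23634076453 = -74/89 - 15646716008/23634076453 = -3141479382234/2103432804317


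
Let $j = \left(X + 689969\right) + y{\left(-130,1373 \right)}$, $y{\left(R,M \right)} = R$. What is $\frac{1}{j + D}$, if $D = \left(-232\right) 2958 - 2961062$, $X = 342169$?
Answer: $- \frac{1}{2615310} \approx -3.8236 \cdot 10^{-7}$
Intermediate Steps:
$j = 1032008$ ($j = \left(342169 + 689969\right) - 130 = 1032138 - 130 = 1032008$)
$D = -3647318$ ($D = -686256 - 2961062 = -3647318$)
$\frac{1}{j + D} = \frac{1}{1032008 - 3647318} = \frac{1}{-2615310} = - \frac{1}{2615310}$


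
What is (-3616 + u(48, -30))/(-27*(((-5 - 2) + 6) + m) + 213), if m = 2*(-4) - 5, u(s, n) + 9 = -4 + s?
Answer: -3581/591 ≈ -6.0592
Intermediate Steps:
u(s, n) = -13 + s (u(s, n) = -9 + (-4 + s) = -13 + s)
m = -13 (m = -8 - 5 = -13)
(-3616 + u(48, -30))/(-27*(((-5 - 2) + 6) + m) + 213) = (-3616 + (-13 + 48))/(-27*(((-5 - 2) + 6) - 13) + 213) = (-3616 + 35)/(-27*((-7 + 6) - 13) + 213) = -3581/(-27*(-1 - 13) + 213) = -3581/(-27*(-14) + 213) = -3581/(378 + 213) = -3581/591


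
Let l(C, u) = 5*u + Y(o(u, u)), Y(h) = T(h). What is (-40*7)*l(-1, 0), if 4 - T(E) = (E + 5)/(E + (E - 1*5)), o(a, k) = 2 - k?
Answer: -3080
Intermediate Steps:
T(E) = 4 - (5 + E)/(-5 + 2*E) (T(E) = 4 - (E + 5)/(E + (E - 1*5)) = 4 - (5 + E)/(E + (E - 5)) = 4 - (5 + E)/(E + (-5 + E)) = 4 - (5 + E)/(-5 + 2*E))
Y(h) = (-25 + 7*h)/(-5 + 2*h)
l(C, u) = 5*u + (-11 - 7*u)/(-1 - 2*u) (l(C, u) = 5*u + (-25 + 7*(2 - u))/(-5 + 2*(2 - u)) = 5*u + (-25 + (14 - 7*u))/(-5 + (4 - 2*u)) = 5*u + (-11 - 7*u)/(-1 - 2*u))
(-40*7)*l(-1, 0) = (-40*7)*((11 + 10*0² + 12*0)/(1 + 2*0)) = -280*(11 + 10*0 + 0)/(1 + 0) = -280*(11 + 0 + 0)/1 = -280*11 = -3080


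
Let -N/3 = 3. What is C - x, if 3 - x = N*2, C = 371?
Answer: 350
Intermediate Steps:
N = -9 (N = -3*3 = -9)
x = 21 (x = 3 - (-9)*2 = 3 - 1*(-18) = 3 + 18 = 21)
C - x = 371 - 1*21 = 371 - 21 = 350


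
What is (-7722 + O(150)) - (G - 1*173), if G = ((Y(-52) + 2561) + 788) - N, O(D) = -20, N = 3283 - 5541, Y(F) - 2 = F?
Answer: -13126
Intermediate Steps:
Y(F) = 2 + F
N = -2258
G = 5557 (G = (((2 - 52) + 2561) + 788) - 1*(-2258) = ((-50 + 2561) + 788) + 2258 = (2511 + 788) + 2258 = 3299 + 2258 = 5557)
(-7722 + O(150)) - (G - 1*173) = (-7722 - 20) - (5557 - 1*173) = -7742 - (5557 - 173) = -7742 - 1*5384 = -7742 - 5384 = -13126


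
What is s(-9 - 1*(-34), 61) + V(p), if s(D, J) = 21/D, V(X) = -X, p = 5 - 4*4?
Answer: 296/25 ≈ 11.840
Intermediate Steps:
p = -11 (p = 5 - 16 = -11)
s(-9 - 1*(-34), 61) + V(p) = 21/(-9 - 1*(-34)) - 1*(-11) = 21/(-9 + 34) + 11 = 21/25 + 11 = 296/25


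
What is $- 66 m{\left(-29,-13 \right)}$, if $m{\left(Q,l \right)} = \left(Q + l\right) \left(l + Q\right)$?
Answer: $-116424$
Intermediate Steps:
$m{\left(Q,l \right)} = \left(Q + l\right)^{2}$ ($m{\left(Q,l \right)} = \left(Q + l\right) \left(Q + l\right) = \left(Q + l\right)^{2}$)
$- 66 m{\left(-29,-13 \right)} = - 66 \left(-29 - 13\right)^{2} = - 66 \left(-42\right)^{2} = - 66 \cdot 1764 = \left(-1\right) 116424 = -116424$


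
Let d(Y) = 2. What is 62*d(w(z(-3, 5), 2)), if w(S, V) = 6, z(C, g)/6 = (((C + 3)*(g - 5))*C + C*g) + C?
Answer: 124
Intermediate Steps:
z(C, g) = 6*C + 6*C*g + 6*C*(-5 + g)*(3 + C) (z(C, g) = 6*((((C + 3)*(g - 5))*C + C*g) + C) = 6*((((3 + C)*(-5 + g))*C + C*g) + C) = 6*((((-5 + g)*(3 + C))*C + C*g) + C) = 6*((C*(-5 + g)*(3 + C) + C*g) + C) = 6*((C*g + C*(-5 + g)*(3 + C)) + C) = 6*(C + C*g + C*(-5 + g)*(3 + C)) = 6*C + 6*C*g + 6*C*(-5 + g)*(3 + C))
62*d(w(z(-3, 5), 2)) = 62*2 = 124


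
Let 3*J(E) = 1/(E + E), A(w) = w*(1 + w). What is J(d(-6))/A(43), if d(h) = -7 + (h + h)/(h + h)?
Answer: -1/68112 ≈ -1.4682e-5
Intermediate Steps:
d(h) = -6 (d(h) = -7 + (2*h)/((2*h)) = -7 + (2*h)*(1/(2*h)) = -7 + 1 = -6)
J(E) = 1/(6*E) (J(E) = 1/(3*(E + E)) = 1/(3*((2*E))) = (1/(2*E))/3 = 1/(6*E))
J(d(-6))/A(43) = ((1/6)/(-6))/((43*(1 + 43))) = ((1/6)*(-1/6))/((43*44)) = -1/36/1892 = -1/36*1/1892 = -1/68112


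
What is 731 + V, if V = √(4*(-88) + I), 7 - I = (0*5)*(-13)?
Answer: 731 + I*√345 ≈ 731.0 + 18.574*I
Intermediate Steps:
I = 7 (I = 7 - 0*5*(-13) = 7 - 0*(-13) = 7 - 1*0 = 7 + 0 = 7)
V = I*√345 (V = √(4*(-88) + 7) = √(-352 + 7) = √(-345) = I*√345 ≈ 18.574*I)
731 + V = 731 + I*√345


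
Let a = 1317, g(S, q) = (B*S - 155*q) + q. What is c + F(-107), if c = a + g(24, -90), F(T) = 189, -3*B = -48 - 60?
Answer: 16230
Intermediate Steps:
B = 36 (B = -(-48 - 60)/3 = -⅓*(-108) = 36)
g(S, q) = -154*q + 36*S (g(S, q) = (36*S - 155*q) + q = (-155*q + 36*S) + q = -154*q + 36*S)
c = 16041 (c = 1317 + (-154*(-90) + 36*24) = 1317 + (13860 + 864) = 1317 + 14724 = 16041)
c + F(-107) = 16041 + 189 = 16230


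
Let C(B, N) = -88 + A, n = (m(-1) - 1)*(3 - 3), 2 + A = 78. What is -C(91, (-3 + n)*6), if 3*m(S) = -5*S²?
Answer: 12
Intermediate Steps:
A = 76 (A = -2 + 78 = 76)
m(S) = -5*S²/3 (m(S) = (-5*S²)/3 = -5*S²/3)
n = 0 (n = (-5/3*(-1)² - 1)*(3 - 3) = (-5/3*1 - 1)*0 = (-5/3 - 1)*0 = -8/3*0 = 0)
C(B, N) = -12 (C(B, N) = -88 + 76 = -12)
-C(91, (-3 + n)*6) = -1*(-12) = 12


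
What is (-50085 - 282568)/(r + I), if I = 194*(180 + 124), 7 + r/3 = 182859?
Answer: -332653/607532 ≈ -0.54755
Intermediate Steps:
r = 548556 (r = -21 + 3*182859 = -21 + 548577 = 548556)
I = 58976 (I = 194*304 = 58976)
(-50085 - 282568)/(r + I) = (-50085 - 282568)/(548556 + 58976) = -332653/607532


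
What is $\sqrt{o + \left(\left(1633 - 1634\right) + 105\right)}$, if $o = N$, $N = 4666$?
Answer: $3 \sqrt{530} \approx 69.065$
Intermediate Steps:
$o = 4666$
$\sqrt{o + \left(\left(1633 - 1634\right) + 105\right)} = \sqrt{4666 + \left(\left(1633 - 1634\right) + 105\right)} = \sqrt{4666 + \left(-1 + 105\right)} = \sqrt{4666 + 104} = \sqrt{4770} = 3 \sqrt{530}$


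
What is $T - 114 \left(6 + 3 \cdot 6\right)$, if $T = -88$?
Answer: $-2824$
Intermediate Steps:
$T - 114 \left(6 + 3 \cdot 6\right) = -88 - 114 \left(6 + 3 \cdot 6\right) = -88 - 114 \left(6 + 18\right) = -88 - 2736 = -2824$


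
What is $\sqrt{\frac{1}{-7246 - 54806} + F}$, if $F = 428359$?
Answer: $\frac{\sqrt{412343803263171}}{31026} \approx 654.49$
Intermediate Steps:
$\sqrt{\frac{1}{-7246 - 54806} + F} = \sqrt{\frac{1}{-7246 - 54806} + 428359} = \sqrt{\frac{1}{-62052} + 428359} = \sqrt{- \frac{1}{62052} + 428359} = \sqrt{\frac{26580532667}{62052}} = \frac{\sqrt{412343803263171}}{31026}$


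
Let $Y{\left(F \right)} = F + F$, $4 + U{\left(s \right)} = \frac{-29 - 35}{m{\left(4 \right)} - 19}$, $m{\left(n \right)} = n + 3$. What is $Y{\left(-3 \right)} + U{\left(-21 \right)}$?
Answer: $- \frac{14}{3} \approx -4.6667$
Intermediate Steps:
$m{\left(n \right)} = 3 + n$
$U{\left(s \right)} = \frac{4}{3}$ ($U{\left(s \right)} = -4 + \frac{-29 - 35}{\left(3 + 4\right) - 19} = -4 - \frac{64}{7 - 19} = -4 - \frac{64}{-12} = -4 - - \frac{16}{3} = -4 + \frac{16}{3} = \frac{4}{3}$)
$Y{\left(F \right)} = 2 F$
$Y{\left(-3 \right)} + U{\left(-21 \right)} = 2 \left(-3\right) + \frac{4}{3} = -6 + \frac{4}{3} = - \frac{14}{3}$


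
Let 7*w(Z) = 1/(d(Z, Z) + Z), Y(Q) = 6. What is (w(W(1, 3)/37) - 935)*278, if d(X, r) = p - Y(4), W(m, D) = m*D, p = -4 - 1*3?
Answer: -434868033/1673 ≈ -2.5993e+5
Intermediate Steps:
p = -7 (p = -4 - 3 = -7)
W(m, D) = D*m
d(X, r) = -13 (d(X, r) = -7 - 1*6 = -7 - 6 = -13)
w(Z) = 1/(7*(-13 + Z))
(w(W(1, 3)/37) - 935)*278 = (1/(7*(-13 + (3*1)/37)) - 935)*278 = (1/(7*(-13 + 3*(1/37))) - 935)*278 = (1/(7*(-13 + 3/37)) - 935)*278 = (1/(7*(-478/37)) - 935)*278 = ((1/7)*(-37/478) - 935)*278 = (-37/3346 - 935)*278 = -3128547/3346*278 = -434868033/1673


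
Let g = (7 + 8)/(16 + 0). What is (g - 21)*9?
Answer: -2889/16 ≈ -180.56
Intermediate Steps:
g = 15/16 ≈ 0.93750
(g - 21)*9 = (15/16 - 21)*9 = -321/16*9 = -2889/16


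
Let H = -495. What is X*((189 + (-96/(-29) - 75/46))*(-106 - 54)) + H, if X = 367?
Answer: -7468545285/667 ≈ -1.1197e+7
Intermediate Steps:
X*((189 + (-96/(-29) - 75/46))*(-106 - 54)) + H = 367*((189 + (-96/(-29) - 75/46))*(-106 - 54)) - 495 = 367*((189 + (-96*(-1/29) - 75*1/46))*(-160)) - 495 = 367*((189 + (96/29 - 75/46))*(-160)) - 495 = 367*((189 + 2241/1334)*(-160)) - 495 = 367*((254367/1334)*(-160)) - 495 = 367*(-20349360/667) - 495 = -7468215120/667 - 495 = -7468545285/667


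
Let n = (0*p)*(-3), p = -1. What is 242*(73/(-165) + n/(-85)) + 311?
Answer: 3059/15 ≈ 203.93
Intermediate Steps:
n = 0 (n = (0*(-1))*(-3) = 0*(-3) = 0)
242*(73/(-165) + n/(-85)) + 311 = 242*(73/(-165) + 0/(-85)) + 311 = 242*(73*(-1/165) + 0*(-1/85)) + 311 = 242*(-73/165 + 0) + 311 = 242*(-73/165) + 311 = -1606/15 + 311 = 3059/15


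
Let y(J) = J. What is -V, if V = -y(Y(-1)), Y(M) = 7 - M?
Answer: 8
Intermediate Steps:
V = -8 (V = -(7 - 1*(-1)) = -(7 + 1) = -1*8 = -8)
-V = -1*(-8) = 8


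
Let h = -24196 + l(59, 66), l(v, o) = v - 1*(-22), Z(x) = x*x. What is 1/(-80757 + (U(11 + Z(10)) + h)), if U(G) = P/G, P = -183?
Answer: -37/3880325 ≈ -9.5353e-6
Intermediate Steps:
Z(x) = x**2
U(G) = -183/G
l(v, o) = 22 + v (l(v, o) = v + 22 = 22 + v)
h = -24115 (h = -24196 + (22 + 59) = -24196 + 81 = -24115)
1/(-80757 + (U(11 + Z(10)) + h)) = 1/(-80757 + (-183/(11 + 10**2) - 24115)) = 1/(-80757 + (-183/(11 + 100) - 24115)) = 1/(-80757 + (-183/111 - 24115)) = 1/(-80757 + (-183*1/111 - 24115)) = 1/(-80757 + (-61/37 - 24115)) = 1/(-80757 - 892316/37) = 1/(-3880325/37) = -37/3880325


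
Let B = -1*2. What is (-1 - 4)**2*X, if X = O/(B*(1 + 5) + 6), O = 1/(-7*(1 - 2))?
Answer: -25/42 ≈ -0.59524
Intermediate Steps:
B = -2
O = 1/7 (O = 1/(-7*(-1)) = 1/7 ≈ 0.14286)
X = -1/42 (X = 1/(7*(-2*(1 + 5) + 6)) = 1/(7*(-2*6 + 6)) = 1/(7*(-12 + 6)) = (1/7)/(-6) = (1/7)*(-1/6) = -1/42 ≈ -0.023810)
(-1 - 4)**2*X = (-1 - 4)**2*(-1/42) = (-5)**2*(-1/42) = 25*(-1/42) = -25/42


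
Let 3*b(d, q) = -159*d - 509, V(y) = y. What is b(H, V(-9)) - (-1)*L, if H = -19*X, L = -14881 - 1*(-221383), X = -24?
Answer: 546493/3 ≈ 1.8216e+5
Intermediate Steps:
L = 206502 (L = -14881 + 221383 = 206502)
H = 456 (H = -19*(-24) = 456)
b(d, q) = -509/3 - 53*d (b(d, q) = (-159*d - 509)/3 = (-509 - 159*d)/3 = -509/3 - 53*d)
b(H, V(-9)) - (-1)*L = (-509/3 - 53*456) - (-1)*206502 = (-509/3 - 24168) - 1*(-206502) = -73013/3 + 206502 = 546493/3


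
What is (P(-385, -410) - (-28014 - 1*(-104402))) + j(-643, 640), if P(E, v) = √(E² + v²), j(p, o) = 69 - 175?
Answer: -76494 + 5*√12653 ≈ -75932.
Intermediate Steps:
j(p, o) = -106
(P(-385, -410) - (-28014 - 1*(-104402))) + j(-643, 640) = (√((-385)² + (-410)²) - (-28014 - 1*(-104402))) - 106 = (√(148225 + 168100) - (-28014 + 104402)) - 106 = (√316325 - 1*76388) - 106 = (5*√12653 - 76388) - 106 = (-76388 + 5*√12653) - 106 = -76494 + 5*√12653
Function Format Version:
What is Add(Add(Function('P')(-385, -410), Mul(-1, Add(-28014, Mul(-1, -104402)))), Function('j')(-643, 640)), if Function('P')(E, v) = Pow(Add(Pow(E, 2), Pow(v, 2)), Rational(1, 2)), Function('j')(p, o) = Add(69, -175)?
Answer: Add(-76494, Mul(5, Pow(12653, Rational(1, 2)))) ≈ -75932.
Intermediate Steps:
Function('j')(p, o) = -106
Add(Add(Function('P')(-385, -410), Mul(-1, Add(-28014, Mul(-1, -104402)))), Function('j')(-643, 640)) = Add(Add(Pow(Add(Pow(-385, 2), Pow(-410, 2)), Rational(1, 2)), Mul(-1, Add(-28014, Mul(-1, -104402)))), -106) = Add(Add(Pow(Add(148225, 168100), Rational(1, 2)), Mul(-1, Add(-28014, 104402))), -106) = Add(Add(Pow(316325, Rational(1, 2)), Mul(-1, 76388)), -106) = Add(Add(Mul(5, Pow(12653, Rational(1, 2))), -76388), -106) = Add(Add(-76388, Mul(5, Pow(12653, Rational(1, 2)))), -106) = Add(-76494, Mul(5, Pow(12653, Rational(1, 2))))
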